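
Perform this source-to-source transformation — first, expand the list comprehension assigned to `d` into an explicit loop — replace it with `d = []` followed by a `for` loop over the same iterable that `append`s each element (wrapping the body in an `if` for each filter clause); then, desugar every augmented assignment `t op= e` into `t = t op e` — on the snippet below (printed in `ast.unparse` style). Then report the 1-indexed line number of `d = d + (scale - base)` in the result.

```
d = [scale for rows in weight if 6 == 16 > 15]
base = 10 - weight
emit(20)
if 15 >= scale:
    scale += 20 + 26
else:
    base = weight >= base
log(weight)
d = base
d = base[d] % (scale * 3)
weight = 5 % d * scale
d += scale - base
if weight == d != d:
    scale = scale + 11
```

Transformed code:
d = []
for rows in weight:
    if 6 == 16 > 15:
        d.append(scale)
base = 10 - weight
emit(20)
if 15 >= scale:
    scale = scale + (20 + 26)
else:
    base = weight >= base
log(weight)
d = base
d = base[d] % (scale * 3)
weight = 5 % d * scale
d = d + (scale - base)
if weight == d != d:
    scale = scale + 11

15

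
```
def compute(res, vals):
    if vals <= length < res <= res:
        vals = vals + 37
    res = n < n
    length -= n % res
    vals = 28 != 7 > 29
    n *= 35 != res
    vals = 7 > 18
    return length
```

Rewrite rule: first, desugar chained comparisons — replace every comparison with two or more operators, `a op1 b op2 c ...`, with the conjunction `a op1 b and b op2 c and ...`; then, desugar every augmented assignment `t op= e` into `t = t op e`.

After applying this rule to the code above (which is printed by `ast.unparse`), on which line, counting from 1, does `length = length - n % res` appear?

Transformed code:
def compute(res, vals):
    if vals <= length and length < res and (res <= res):
        vals = vals + 37
    res = n < n
    length = length - n % res
    vals = 28 != 7 and 7 > 29
    n = n * (35 != res)
    vals = 7 > 18
    return length

5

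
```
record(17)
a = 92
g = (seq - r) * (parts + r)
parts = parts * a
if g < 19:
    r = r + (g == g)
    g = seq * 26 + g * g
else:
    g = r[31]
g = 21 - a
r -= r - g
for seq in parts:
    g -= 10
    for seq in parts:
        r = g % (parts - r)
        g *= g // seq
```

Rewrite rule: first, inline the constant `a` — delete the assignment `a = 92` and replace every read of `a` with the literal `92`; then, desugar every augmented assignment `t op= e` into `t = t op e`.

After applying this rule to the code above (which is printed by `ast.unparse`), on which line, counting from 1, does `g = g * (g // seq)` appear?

Transformed code:
record(17)
g = (seq - r) * (parts + r)
parts = parts * 92
if g < 19:
    r = r + (g == g)
    g = seq * 26 + g * g
else:
    g = r[31]
g = 21 - 92
r = r - (r - g)
for seq in parts:
    g = g - 10
    for seq in parts:
        r = g % (parts - r)
        g = g * (g // seq)

15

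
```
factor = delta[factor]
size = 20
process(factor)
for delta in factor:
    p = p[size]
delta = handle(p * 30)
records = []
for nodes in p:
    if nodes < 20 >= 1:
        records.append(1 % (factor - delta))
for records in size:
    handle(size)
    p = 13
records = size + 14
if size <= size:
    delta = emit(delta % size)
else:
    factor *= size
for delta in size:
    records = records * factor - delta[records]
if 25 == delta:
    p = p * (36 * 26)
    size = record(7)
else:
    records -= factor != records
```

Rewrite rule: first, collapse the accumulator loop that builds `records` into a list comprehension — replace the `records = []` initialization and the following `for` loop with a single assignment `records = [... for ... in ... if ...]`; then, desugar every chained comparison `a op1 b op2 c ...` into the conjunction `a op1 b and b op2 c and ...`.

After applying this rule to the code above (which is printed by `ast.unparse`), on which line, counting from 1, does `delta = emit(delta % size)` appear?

13

Transformed code:
factor = delta[factor]
size = 20
process(factor)
for delta in factor:
    p = p[size]
delta = handle(p * 30)
records = [1 % (factor - delta) for nodes in p if nodes < 20 and 20 >= 1]
for records in size:
    handle(size)
    p = 13
records = size + 14
if size <= size:
    delta = emit(delta % size)
else:
    factor *= size
for delta in size:
    records = records * factor - delta[records]
if 25 == delta:
    p = p * (36 * 26)
    size = record(7)
else:
    records -= factor != records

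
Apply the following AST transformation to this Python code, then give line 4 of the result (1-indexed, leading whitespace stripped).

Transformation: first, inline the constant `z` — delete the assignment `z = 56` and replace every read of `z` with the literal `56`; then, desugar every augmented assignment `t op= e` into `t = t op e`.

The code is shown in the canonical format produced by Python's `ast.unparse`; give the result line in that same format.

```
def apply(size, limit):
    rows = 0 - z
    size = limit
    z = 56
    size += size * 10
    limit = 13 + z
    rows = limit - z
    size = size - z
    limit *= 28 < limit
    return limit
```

Transformed code:
def apply(size, limit):
    rows = 0 - 56
    size = limit
    size = size + size * 10
    limit = 13 + 56
    rows = limit - 56
    size = size - 56
    limit = limit * (28 < limit)
    return limit

size = size + size * 10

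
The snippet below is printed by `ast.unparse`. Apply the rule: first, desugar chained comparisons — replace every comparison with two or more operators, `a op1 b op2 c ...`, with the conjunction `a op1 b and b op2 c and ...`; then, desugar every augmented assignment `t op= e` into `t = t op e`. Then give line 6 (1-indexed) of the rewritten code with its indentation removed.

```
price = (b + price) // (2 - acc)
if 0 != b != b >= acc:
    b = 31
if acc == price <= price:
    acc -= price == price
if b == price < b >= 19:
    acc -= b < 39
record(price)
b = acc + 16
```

Transformed code:
price = (b + price) // (2 - acc)
if 0 != b and b != b and (b >= acc):
    b = 31
if acc == price and price <= price:
    acc = acc - (price == price)
if b == price and price < b and (b >= 19):
    acc = acc - (b < 39)
record(price)
b = acc + 16

if b == price and price < b and (b >= 19):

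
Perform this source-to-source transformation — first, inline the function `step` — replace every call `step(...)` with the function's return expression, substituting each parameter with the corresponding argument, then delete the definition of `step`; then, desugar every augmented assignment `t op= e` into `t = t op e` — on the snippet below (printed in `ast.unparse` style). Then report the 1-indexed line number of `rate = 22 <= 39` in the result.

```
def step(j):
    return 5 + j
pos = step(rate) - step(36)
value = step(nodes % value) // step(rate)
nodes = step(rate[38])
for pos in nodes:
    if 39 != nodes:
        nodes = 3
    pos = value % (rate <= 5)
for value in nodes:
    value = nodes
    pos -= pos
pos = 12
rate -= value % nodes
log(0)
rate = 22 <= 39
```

14

Transformed code:
pos = 5 + rate - (5 + 36)
value = (5 + nodes % value) // (5 + rate)
nodes = 5 + rate[38]
for pos in nodes:
    if 39 != nodes:
        nodes = 3
    pos = value % (rate <= 5)
for value in nodes:
    value = nodes
    pos = pos - pos
pos = 12
rate = rate - value % nodes
log(0)
rate = 22 <= 39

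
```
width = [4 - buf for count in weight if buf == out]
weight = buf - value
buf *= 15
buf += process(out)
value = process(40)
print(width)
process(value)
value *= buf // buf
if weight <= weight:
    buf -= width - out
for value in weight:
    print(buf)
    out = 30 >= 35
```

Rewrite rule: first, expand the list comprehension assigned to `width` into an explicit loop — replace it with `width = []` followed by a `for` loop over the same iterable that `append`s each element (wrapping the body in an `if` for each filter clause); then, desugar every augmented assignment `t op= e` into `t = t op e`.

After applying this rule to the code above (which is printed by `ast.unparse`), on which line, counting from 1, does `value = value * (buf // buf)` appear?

Transformed code:
width = []
for count in weight:
    if buf == out:
        width.append(4 - buf)
weight = buf - value
buf = buf * 15
buf = buf + process(out)
value = process(40)
print(width)
process(value)
value = value * (buf // buf)
if weight <= weight:
    buf = buf - (width - out)
for value in weight:
    print(buf)
    out = 30 >= 35

11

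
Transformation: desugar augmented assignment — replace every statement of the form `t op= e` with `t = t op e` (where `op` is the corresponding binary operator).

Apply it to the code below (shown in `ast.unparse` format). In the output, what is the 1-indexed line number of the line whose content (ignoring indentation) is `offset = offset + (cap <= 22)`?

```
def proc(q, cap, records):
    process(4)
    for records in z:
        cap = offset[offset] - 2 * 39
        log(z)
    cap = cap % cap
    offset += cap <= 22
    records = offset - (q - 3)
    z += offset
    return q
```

7

Transformed code:
def proc(q, cap, records):
    process(4)
    for records in z:
        cap = offset[offset] - 2 * 39
        log(z)
    cap = cap % cap
    offset = offset + (cap <= 22)
    records = offset - (q - 3)
    z = z + offset
    return q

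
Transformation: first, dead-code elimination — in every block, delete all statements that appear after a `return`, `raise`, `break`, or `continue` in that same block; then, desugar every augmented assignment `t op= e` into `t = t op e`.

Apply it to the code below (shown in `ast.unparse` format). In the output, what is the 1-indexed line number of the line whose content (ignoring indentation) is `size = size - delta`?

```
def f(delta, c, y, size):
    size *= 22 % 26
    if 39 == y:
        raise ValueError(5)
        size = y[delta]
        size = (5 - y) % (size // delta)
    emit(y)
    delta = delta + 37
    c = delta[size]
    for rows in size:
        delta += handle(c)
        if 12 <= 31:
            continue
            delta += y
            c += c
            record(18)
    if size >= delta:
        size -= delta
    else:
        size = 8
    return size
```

Transformed code:
def f(delta, c, y, size):
    size = size * (22 % 26)
    if 39 == y:
        raise ValueError(5)
    emit(y)
    delta = delta + 37
    c = delta[size]
    for rows in size:
        delta = delta + handle(c)
        if 12 <= 31:
            continue
    if size >= delta:
        size = size - delta
    else:
        size = 8
    return size

13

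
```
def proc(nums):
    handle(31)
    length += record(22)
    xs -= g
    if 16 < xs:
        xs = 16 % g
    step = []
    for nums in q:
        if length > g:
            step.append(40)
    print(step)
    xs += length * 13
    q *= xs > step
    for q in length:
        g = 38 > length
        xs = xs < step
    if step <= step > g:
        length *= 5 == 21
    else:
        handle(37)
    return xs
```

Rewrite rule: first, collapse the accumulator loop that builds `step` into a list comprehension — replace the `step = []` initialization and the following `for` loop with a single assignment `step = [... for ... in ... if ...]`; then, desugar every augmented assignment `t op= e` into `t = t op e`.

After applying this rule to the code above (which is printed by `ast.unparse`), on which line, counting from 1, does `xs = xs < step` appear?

Transformed code:
def proc(nums):
    handle(31)
    length = length + record(22)
    xs = xs - g
    if 16 < xs:
        xs = 16 % g
    step = [40 for nums in q if length > g]
    print(step)
    xs = xs + length * 13
    q = q * (xs > step)
    for q in length:
        g = 38 > length
        xs = xs < step
    if step <= step > g:
        length = length * (5 == 21)
    else:
        handle(37)
    return xs

13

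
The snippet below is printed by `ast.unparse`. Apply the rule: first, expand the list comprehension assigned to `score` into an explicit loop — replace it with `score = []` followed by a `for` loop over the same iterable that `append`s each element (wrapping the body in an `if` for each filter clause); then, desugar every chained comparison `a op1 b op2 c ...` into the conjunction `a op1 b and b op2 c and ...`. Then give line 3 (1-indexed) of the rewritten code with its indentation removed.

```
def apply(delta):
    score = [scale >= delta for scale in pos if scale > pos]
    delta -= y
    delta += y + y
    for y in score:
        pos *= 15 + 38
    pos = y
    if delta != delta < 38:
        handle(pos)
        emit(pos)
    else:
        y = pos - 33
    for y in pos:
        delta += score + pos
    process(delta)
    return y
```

Transformed code:
def apply(delta):
    score = []
    for scale in pos:
        if scale > pos:
            score.append(scale >= delta)
    delta -= y
    delta += y + y
    for y in score:
        pos *= 15 + 38
    pos = y
    if delta != delta and delta < 38:
        handle(pos)
        emit(pos)
    else:
        y = pos - 33
    for y in pos:
        delta += score + pos
    process(delta)
    return y

for scale in pos:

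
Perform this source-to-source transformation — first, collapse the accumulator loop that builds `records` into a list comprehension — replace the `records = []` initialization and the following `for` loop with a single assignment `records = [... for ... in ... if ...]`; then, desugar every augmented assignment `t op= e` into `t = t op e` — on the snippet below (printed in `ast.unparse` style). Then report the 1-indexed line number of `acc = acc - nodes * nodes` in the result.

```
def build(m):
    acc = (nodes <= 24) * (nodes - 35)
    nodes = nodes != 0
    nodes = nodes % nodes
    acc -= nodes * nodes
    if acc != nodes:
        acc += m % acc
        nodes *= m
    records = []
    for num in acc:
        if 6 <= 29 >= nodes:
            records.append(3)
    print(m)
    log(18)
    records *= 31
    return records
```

5

Transformed code:
def build(m):
    acc = (nodes <= 24) * (nodes - 35)
    nodes = nodes != 0
    nodes = nodes % nodes
    acc = acc - nodes * nodes
    if acc != nodes:
        acc = acc + m % acc
        nodes = nodes * m
    records = [3 for num in acc if 6 <= 29 >= nodes]
    print(m)
    log(18)
    records = records * 31
    return records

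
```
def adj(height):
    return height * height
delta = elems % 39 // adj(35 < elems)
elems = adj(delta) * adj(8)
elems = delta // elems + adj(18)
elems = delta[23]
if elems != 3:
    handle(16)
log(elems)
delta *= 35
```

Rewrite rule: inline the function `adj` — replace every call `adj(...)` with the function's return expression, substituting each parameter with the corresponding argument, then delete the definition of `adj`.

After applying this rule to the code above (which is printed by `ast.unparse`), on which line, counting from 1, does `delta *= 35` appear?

Transformed code:
delta = elems % 39 // ((35 < elems) * (35 < elems))
elems = delta * delta * (8 * 8)
elems = delta // elems + 18 * 18
elems = delta[23]
if elems != 3:
    handle(16)
log(elems)
delta *= 35

8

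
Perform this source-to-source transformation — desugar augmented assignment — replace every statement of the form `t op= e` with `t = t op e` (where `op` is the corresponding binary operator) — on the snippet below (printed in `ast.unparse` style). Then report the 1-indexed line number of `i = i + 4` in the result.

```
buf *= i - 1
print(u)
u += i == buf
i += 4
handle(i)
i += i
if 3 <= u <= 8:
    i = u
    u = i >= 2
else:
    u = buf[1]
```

Transformed code:
buf = buf * (i - 1)
print(u)
u = u + (i == buf)
i = i + 4
handle(i)
i = i + i
if 3 <= u <= 8:
    i = u
    u = i >= 2
else:
    u = buf[1]

4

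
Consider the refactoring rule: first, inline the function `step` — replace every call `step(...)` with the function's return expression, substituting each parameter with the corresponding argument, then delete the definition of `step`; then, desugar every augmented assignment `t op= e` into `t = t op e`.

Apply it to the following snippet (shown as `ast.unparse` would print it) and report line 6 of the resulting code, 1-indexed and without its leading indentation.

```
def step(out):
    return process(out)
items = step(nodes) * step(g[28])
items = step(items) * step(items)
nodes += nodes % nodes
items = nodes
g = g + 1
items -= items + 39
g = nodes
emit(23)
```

items = items - (items + 39)

Transformed code:
items = process(nodes) * process(g[28])
items = process(items) * process(items)
nodes = nodes + nodes % nodes
items = nodes
g = g + 1
items = items - (items + 39)
g = nodes
emit(23)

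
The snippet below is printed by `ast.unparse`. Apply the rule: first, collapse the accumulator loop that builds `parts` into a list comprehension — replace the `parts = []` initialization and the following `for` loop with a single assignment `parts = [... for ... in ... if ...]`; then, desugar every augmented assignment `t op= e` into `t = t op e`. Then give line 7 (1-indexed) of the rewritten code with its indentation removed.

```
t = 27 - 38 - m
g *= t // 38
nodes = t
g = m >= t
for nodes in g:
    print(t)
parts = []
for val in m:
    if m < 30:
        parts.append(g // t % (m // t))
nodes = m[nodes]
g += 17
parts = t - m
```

Transformed code:
t = 27 - 38 - m
g = g * (t // 38)
nodes = t
g = m >= t
for nodes in g:
    print(t)
parts = [g // t % (m // t) for val in m if m < 30]
nodes = m[nodes]
g = g + 17
parts = t - m

parts = [g // t % (m // t) for val in m if m < 30]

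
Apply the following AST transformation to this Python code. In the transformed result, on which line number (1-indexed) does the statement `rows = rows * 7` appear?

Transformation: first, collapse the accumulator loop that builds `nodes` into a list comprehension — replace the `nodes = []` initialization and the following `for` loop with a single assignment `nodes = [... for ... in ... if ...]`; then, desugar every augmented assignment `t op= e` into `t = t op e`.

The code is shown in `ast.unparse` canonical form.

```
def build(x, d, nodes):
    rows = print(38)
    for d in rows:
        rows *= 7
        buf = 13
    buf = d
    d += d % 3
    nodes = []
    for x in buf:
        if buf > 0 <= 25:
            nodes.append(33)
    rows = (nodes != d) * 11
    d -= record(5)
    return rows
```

4

Transformed code:
def build(x, d, nodes):
    rows = print(38)
    for d in rows:
        rows = rows * 7
        buf = 13
    buf = d
    d = d + d % 3
    nodes = [33 for x in buf if buf > 0 <= 25]
    rows = (nodes != d) * 11
    d = d - record(5)
    return rows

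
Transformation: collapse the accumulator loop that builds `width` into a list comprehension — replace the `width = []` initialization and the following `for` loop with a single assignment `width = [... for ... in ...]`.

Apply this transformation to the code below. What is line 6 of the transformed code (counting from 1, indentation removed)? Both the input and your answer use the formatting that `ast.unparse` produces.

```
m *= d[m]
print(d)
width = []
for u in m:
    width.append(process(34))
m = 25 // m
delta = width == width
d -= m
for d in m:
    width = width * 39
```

Transformed code:
m *= d[m]
print(d)
width = [process(34) for u in m]
m = 25 // m
delta = width == width
d -= m
for d in m:
    width = width * 39

d -= m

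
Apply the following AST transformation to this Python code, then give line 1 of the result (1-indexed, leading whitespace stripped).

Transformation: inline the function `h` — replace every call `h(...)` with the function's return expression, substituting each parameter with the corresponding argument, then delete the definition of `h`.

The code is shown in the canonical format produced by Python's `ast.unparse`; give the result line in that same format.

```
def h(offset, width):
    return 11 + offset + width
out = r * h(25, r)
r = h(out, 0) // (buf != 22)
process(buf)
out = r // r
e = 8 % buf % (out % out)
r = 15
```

out = r * (11 + 25 + r)

Transformed code:
out = r * (11 + 25 + r)
r = (11 + out + 0) // (buf != 22)
process(buf)
out = r // r
e = 8 % buf % (out % out)
r = 15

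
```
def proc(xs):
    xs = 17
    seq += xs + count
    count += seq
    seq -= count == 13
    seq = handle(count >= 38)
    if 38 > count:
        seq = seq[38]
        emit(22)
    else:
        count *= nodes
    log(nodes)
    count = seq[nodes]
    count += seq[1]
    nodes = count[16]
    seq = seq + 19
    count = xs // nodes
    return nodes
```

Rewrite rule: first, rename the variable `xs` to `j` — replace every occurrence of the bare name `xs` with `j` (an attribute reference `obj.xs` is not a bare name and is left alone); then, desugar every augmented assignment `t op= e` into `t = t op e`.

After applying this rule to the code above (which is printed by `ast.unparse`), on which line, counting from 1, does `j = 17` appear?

Transformed code:
def proc(j):
    j = 17
    seq = seq + (j + count)
    count = count + seq
    seq = seq - (count == 13)
    seq = handle(count >= 38)
    if 38 > count:
        seq = seq[38]
        emit(22)
    else:
        count = count * nodes
    log(nodes)
    count = seq[nodes]
    count = count + seq[1]
    nodes = count[16]
    seq = seq + 19
    count = j // nodes
    return nodes

2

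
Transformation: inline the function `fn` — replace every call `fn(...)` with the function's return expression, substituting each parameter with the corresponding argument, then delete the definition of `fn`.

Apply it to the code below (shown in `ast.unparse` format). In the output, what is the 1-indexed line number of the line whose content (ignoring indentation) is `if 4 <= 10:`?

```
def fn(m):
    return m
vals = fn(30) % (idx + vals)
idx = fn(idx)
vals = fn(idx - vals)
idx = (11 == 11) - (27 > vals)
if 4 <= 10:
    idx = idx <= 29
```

Transformed code:
vals = 30 % (idx + vals)
idx = idx
vals = idx - vals
idx = (11 == 11) - (27 > vals)
if 4 <= 10:
    idx = idx <= 29

5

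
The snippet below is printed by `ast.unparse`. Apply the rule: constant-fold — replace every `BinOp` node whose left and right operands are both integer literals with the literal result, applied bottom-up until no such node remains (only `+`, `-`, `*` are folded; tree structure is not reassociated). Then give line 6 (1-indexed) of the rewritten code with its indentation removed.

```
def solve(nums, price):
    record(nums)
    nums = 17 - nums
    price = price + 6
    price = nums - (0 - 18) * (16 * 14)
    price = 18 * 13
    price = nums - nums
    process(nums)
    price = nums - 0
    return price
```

Transformed code:
def solve(nums, price):
    record(nums)
    nums = 17 - nums
    price = price + 6
    price = nums - -4032
    price = 234
    price = nums - nums
    process(nums)
    price = nums - 0
    return price

price = 234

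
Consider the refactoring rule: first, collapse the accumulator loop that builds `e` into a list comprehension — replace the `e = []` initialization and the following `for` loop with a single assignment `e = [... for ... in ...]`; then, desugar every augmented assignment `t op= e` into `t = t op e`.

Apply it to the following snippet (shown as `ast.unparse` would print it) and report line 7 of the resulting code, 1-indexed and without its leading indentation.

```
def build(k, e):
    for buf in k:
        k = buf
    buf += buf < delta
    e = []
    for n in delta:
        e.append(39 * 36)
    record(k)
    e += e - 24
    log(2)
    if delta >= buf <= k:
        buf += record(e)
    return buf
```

e = e + (e - 24)

Transformed code:
def build(k, e):
    for buf in k:
        k = buf
    buf = buf + (buf < delta)
    e = [39 * 36 for n in delta]
    record(k)
    e = e + (e - 24)
    log(2)
    if delta >= buf <= k:
        buf = buf + record(e)
    return buf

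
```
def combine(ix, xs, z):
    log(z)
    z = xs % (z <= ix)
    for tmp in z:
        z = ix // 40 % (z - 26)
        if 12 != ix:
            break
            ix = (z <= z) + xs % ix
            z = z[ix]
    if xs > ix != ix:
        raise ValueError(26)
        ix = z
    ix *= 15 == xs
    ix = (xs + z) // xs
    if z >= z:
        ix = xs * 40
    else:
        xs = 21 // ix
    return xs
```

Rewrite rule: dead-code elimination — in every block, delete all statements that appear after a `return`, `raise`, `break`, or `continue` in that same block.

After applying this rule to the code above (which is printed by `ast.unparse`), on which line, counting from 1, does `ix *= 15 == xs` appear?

Transformed code:
def combine(ix, xs, z):
    log(z)
    z = xs % (z <= ix)
    for tmp in z:
        z = ix // 40 % (z - 26)
        if 12 != ix:
            break
    if xs > ix != ix:
        raise ValueError(26)
    ix *= 15 == xs
    ix = (xs + z) // xs
    if z >= z:
        ix = xs * 40
    else:
        xs = 21 // ix
    return xs

10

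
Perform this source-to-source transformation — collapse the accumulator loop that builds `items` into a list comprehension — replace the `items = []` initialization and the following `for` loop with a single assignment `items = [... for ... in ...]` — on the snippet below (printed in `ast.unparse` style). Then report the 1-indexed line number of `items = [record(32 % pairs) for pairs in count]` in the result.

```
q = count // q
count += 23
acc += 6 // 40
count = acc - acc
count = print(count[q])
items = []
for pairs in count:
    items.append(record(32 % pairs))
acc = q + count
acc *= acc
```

6

Transformed code:
q = count // q
count += 23
acc += 6 // 40
count = acc - acc
count = print(count[q])
items = [record(32 % pairs) for pairs in count]
acc = q + count
acc *= acc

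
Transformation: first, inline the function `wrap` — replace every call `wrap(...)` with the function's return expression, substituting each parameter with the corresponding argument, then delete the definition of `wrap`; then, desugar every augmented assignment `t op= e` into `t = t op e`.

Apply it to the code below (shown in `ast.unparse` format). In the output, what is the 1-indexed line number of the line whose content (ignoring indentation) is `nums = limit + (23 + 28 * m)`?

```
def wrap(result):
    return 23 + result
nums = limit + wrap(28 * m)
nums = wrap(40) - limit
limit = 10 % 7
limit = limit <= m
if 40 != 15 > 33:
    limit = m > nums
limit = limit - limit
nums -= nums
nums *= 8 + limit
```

Transformed code:
nums = limit + (23 + 28 * m)
nums = 23 + 40 - limit
limit = 10 % 7
limit = limit <= m
if 40 != 15 > 33:
    limit = m > nums
limit = limit - limit
nums = nums - nums
nums = nums * (8 + limit)

1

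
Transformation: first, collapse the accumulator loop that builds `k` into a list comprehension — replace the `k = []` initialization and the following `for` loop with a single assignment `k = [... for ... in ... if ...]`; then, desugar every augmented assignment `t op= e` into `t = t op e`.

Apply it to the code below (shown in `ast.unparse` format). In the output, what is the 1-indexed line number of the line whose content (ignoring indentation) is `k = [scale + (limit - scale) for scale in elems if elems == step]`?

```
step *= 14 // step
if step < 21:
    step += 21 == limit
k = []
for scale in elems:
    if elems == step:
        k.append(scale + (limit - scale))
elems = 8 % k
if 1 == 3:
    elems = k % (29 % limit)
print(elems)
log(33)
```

Transformed code:
step = step * (14 // step)
if step < 21:
    step = step + (21 == limit)
k = [scale + (limit - scale) for scale in elems if elems == step]
elems = 8 % k
if 1 == 3:
    elems = k % (29 % limit)
print(elems)
log(33)

4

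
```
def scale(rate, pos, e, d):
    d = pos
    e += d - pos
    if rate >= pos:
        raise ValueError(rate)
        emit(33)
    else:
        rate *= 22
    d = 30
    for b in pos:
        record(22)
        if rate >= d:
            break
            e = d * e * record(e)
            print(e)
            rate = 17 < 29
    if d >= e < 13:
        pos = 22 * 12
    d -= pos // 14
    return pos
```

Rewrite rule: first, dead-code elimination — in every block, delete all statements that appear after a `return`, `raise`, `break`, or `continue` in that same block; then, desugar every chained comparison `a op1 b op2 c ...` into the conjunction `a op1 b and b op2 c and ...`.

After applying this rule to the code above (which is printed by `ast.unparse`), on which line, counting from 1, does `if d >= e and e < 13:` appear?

Transformed code:
def scale(rate, pos, e, d):
    d = pos
    e += d - pos
    if rate >= pos:
        raise ValueError(rate)
    else:
        rate *= 22
    d = 30
    for b in pos:
        record(22)
        if rate >= d:
            break
    if d >= e and e < 13:
        pos = 22 * 12
    d -= pos // 14
    return pos

13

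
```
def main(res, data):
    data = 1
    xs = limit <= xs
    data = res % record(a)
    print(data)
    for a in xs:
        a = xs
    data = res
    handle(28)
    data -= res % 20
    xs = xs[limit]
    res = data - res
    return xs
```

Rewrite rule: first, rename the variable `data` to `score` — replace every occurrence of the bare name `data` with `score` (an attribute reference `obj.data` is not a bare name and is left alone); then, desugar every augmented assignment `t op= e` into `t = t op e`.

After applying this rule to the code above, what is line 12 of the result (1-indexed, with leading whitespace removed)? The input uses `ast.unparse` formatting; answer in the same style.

Transformed code:
def main(res, score):
    score = 1
    xs = limit <= xs
    score = res % record(a)
    print(score)
    for a in xs:
        a = xs
    score = res
    handle(28)
    score = score - res % 20
    xs = xs[limit]
    res = score - res
    return xs

res = score - res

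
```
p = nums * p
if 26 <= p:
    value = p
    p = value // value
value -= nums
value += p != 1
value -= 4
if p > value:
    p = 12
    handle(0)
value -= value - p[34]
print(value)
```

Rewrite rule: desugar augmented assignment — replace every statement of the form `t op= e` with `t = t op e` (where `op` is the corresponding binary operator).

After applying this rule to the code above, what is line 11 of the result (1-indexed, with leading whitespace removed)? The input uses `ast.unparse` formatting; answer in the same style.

value = value - (value - p[34])

Transformed code:
p = nums * p
if 26 <= p:
    value = p
    p = value // value
value = value - nums
value = value + (p != 1)
value = value - 4
if p > value:
    p = 12
    handle(0)
value = value - (value - p[34])
print(value)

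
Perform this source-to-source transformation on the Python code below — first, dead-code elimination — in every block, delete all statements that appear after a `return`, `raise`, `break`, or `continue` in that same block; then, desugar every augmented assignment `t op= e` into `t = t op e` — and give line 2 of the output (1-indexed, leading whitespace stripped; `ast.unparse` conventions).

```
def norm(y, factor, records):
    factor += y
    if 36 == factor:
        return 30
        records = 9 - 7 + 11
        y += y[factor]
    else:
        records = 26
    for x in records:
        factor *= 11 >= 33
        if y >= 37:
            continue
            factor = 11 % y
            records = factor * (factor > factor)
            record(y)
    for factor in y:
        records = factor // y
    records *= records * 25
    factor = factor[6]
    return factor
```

Transformed code:
def norm(y, factor, records):
    factor = factor + y
    if 36 == factor:
        return 30
    else:
        records = 26
    for x in records:
        factor = factor * (11 >= 33)
        if y >= 37:
            continue
    for factor in y:
        records = factor // y
    records = records * (records * 25)
    factor = factor[6]
    return factor

factor = factor + y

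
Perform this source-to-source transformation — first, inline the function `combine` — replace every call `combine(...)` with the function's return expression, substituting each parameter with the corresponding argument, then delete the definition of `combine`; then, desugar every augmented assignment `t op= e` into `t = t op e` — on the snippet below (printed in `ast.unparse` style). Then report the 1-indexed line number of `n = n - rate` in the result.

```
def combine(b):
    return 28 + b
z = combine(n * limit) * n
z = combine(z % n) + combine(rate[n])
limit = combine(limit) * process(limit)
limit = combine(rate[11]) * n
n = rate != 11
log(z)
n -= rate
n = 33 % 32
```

Transformed code:
z = (28 + n * limit) * n
z = 28 + z % n + (28 + rate[n])
limit = (28 + limit) * process(limit)
limit = (28 + rate[11]) * n
n = rate != 11
log(z)
n = n - rate
n = 33 % 32

7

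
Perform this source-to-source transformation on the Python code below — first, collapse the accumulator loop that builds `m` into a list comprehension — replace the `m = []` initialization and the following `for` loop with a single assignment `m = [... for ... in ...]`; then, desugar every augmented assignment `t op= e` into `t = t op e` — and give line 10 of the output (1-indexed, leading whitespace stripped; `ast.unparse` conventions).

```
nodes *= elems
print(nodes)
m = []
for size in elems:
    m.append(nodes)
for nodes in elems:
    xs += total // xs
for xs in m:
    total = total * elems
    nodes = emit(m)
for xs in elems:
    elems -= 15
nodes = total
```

Transformed code:
nodes = nodes * elems
print(nodes)
m = [nodes for size in elems]
for nodes in elems:
    xs = xs + total // xs
for xs in m:
    total = total * elems
    nodes = emit(m)
for xs in elems:
    elems = elems - 15
nodes = total

elems = elems - 15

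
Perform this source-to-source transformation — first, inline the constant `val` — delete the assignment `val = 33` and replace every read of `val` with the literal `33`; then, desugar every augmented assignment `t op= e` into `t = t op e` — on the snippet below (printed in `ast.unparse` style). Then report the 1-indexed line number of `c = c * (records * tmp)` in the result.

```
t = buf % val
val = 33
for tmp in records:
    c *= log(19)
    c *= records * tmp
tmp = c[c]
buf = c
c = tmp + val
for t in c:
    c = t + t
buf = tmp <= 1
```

Transformed code:
t = buf % 33
for tmp in records:
    c = c * log(19)
    c = c * (records * tmp)
tmp = c[c]
buf = c
c = tmp + 33
for t in c:
    c = t + t
buf = tmp <= 1

4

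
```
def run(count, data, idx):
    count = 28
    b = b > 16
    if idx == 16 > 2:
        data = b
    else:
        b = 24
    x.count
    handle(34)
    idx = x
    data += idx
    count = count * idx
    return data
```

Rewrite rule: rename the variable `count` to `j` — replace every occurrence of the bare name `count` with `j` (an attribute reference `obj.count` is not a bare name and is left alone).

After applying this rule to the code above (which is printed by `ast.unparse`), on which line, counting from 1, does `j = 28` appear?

Transformed code:
def run(j, data, idx):
    j = 28
    b = b > 16
    if idx == 16 > 2:
        data = b
    else:
        b = 24
    x.count
    handle(34)
    idx = x
    data += idx
    j = j * idx
    return data

2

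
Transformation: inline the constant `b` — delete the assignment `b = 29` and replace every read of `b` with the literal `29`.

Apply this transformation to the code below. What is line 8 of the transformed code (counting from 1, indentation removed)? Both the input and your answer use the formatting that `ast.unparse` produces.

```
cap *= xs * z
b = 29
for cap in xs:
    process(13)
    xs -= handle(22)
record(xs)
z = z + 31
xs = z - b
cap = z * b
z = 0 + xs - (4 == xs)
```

Transformed code:
cap *= xs * z
for cap in xs:
    process(13)
    xs -= handle(22)
record(xs)
z = z + 31
xs = z - 29
cap = z * 29
z = 0 + xs - (4 == xs)

cap = z * 29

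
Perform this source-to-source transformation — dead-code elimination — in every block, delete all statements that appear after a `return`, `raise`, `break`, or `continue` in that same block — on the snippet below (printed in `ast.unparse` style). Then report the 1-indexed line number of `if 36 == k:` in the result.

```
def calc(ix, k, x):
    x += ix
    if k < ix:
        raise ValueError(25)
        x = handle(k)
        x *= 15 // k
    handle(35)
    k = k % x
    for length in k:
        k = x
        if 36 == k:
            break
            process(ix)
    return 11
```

Transformed code:
def calc(ix, k, x):
    x += ix
    if k < ix:
        raise ValueError(25)
    handle(35)
    k = k % x
    for length in k:
        k = x
        if 36 == k:
            break
    return 11

9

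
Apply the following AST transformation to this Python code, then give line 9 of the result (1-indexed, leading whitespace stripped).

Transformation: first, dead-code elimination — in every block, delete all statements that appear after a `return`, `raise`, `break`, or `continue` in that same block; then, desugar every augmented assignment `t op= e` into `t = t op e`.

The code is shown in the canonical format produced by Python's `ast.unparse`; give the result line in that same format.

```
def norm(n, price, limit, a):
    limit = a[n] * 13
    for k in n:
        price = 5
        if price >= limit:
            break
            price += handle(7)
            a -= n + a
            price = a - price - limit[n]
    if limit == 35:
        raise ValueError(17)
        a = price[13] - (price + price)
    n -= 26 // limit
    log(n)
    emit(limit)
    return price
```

Transformed code:
def norm(n, price, limit, a):
    limit = a[n] * 13
    for k in n:
        price = 5
        if price >= limit:
            break
    if limit == 35:
        raise ValueError(17)
    n = n - 26 // limit
    log(n)
    emit(limit)
    return price

n = n - 26 // limit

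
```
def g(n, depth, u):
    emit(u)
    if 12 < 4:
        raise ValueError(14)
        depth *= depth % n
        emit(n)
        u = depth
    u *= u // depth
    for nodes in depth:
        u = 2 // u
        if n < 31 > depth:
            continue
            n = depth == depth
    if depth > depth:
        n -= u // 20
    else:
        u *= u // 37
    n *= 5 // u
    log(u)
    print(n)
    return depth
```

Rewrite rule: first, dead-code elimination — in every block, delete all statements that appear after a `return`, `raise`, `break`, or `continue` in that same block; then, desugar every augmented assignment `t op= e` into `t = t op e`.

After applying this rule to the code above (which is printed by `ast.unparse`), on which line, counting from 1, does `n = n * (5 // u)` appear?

14

Transformed code:
def g(n, depth, u):
    emit(u)
    if 12 < 4:
        raise ValueError(14)
    u = u * (u // depth)
    for nodes in depth:
        u = 2 // u
        if n < 31 > depth:
            continue
    if depth > depth:
        n = n - u // 20
    else:
        u = u * (u // 37)
    n = n * (5 // u)
    log(u)
    print(n)
    return depth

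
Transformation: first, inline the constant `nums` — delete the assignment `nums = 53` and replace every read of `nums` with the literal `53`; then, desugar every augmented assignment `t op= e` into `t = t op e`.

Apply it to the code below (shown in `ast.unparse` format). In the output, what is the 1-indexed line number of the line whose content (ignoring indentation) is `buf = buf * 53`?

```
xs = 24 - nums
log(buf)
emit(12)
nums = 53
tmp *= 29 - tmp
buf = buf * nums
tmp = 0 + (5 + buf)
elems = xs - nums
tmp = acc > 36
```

Transformed code:
xs = 24 - 53
log(buf)
emit(12)
tmp = tmp * (29 - tmp)
buf = buf * 53
tmp = 0 + (5 + buf)
elems = xs - 53
tmp = acc > 36

5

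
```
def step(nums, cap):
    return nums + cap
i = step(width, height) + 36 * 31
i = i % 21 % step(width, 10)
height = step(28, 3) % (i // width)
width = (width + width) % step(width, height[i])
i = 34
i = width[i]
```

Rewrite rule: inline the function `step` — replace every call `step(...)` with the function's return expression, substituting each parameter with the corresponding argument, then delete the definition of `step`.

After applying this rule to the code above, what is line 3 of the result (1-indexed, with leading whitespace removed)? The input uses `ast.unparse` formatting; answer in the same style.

Transformed code:
i = width + height + 36 * 31
i = i % 21 % (width + 10)
height = (28 + 3) % (i // width)
width = (width + width) % (width + height[i])
i = 34
i = width[i]

height = (28 + 3) % (i // width)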